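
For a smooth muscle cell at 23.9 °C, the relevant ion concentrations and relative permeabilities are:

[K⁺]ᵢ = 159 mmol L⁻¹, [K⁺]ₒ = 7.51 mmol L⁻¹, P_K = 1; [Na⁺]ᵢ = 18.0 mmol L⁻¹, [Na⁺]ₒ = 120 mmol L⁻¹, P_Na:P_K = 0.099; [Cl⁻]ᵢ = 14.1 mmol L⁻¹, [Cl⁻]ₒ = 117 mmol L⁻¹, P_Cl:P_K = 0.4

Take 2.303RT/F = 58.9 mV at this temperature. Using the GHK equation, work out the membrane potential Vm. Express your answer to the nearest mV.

Vm = 58.9 · log₁₀[(Σ P·[cation]ₒ + Σ P·[anion]ᵢ) / (Σ P·[cation]ᵢ + Σ P·[anion]ₒ)]
Numerator = 1×7.51 + 0.099×120 + 0.4×14.1 = 25.03
Denominator = 1×159 + 0.099×18.0 + 0.4×117 = 207.6
Vm = 58.9 · log₁₀(0.12058) = 58.9 × (-0.9187) = -54.11 mV

-54 mV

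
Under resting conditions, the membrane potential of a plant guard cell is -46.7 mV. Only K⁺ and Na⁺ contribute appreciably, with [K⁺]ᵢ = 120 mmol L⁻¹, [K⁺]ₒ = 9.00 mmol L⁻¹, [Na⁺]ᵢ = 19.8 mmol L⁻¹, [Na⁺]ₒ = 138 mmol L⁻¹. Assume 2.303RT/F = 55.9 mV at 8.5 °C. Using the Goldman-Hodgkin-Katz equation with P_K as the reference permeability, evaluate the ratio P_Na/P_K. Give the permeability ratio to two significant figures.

Let α = P_Na/P_K. GHK: Vm = 55.9·log₁₀[(Kₒ + α·Naₒ)/(Kᵢ + α·Naᵢ)].
10^(Vm/55.9) = 10^(-46.7/55.9) = 0.14608
So 0.14608·(Kᵢ + α·Naᵢ) = Kₒ + α·Naₒ → α = (0.14608·120.0 − 9.0) / (138.0 − 0.14608·19.8)
α = (17.53 − 9.0) / (138.0 − 2.892) = 8.529/135.1 = 0.06313

0.063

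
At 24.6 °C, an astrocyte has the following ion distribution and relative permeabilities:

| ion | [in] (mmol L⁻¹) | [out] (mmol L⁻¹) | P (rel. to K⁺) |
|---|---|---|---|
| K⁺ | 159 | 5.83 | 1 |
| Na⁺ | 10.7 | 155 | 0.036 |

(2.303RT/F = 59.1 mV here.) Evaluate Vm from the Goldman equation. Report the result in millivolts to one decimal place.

Vm = 59.1 · log₁₀[(Σ P·[cation]ₒ + Σ P·[anion]ᵢ) / (Σ P·[cation]ᵢ + Σ P·[anion]ₒ)]
Numerator = 1×5.83 + 0.036×155 = 11.41
Denominator = 1×159 + 0.036×10.7 = 159.4
Vm = 59.1 · log₁₀(0.071588) = 59.1 × (-1.1452) = -67.68 mV

-67.7 mV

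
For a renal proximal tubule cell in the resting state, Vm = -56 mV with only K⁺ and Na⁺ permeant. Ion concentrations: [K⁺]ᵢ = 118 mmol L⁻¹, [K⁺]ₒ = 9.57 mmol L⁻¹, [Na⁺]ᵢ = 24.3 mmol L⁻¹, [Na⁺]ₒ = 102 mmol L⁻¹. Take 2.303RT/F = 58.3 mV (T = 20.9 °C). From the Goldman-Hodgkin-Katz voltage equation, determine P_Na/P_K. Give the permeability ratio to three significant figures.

0.0337

Let α = P_Na/P_K. GHK: Vm = 58.3·log₁₀[(Kₒ + α·Naₒ)/(Kᵢ + α·Naᵢ)].
10^(Vm/58.3) = 10^(-56.0/58.3) = 0.10951
So 0.10951·(Kᵢ + α·Naᵢ) = Kₒ + α·Naₒ → α = (0.10951·118.0 − 9.57) / (102.0 − 0.10951·24.3)
α = (12.92 − 9.57) / (102.0 − 2.661) = 3.352/99.34 = 0.03374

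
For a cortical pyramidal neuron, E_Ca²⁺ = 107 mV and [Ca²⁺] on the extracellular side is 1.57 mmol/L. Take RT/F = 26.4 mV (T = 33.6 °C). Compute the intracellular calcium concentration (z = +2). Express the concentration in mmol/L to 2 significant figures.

Nernst: E = (26.4/2) · ln([out]/[in]), so ln([out]/[in]) = 107.0 × 2 / 26.4 = 8.1061.
[out]/[in] = e^(8.1061) = 3314.
[in] = 1.57 / 3314 = 0.0004737 mmol/L.

0.00047 mmol/L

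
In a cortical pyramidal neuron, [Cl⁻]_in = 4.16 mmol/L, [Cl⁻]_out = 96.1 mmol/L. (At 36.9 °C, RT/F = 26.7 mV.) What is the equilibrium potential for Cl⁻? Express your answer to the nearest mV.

E = (26.7/z) · ln([Cl⁻]_out/[Cl⁻]_in) with z = -1.
For an anion, dividing by z = -1 reverses the sign.
= (26.7/-1) · ln(96.1/4.16) = -26.70 · ln(23.1)
= -26.70 · (3.1399) = -83.83 mV

-84 mV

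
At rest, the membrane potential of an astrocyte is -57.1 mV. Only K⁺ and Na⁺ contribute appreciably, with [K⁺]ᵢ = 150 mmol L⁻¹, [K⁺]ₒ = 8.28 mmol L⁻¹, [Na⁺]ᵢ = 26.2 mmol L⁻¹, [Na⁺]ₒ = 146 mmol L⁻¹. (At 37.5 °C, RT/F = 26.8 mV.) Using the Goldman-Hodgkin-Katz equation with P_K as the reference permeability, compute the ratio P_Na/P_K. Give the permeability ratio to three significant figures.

0.0667

Let α = P_Na/P_K. GHK: Vm = 26.8·ln[(Kₒ + α·Naₒ)/(Kᵢ + α·Naᵢ)].
e^(Vm/26.8) = e^(-57.1/26.8) = 0.11877
So 0.11877·(Kᵢ + α·Naᵢ) = Kₒ + α·Naₒ → α = (0.11877·150.0 − 8.28) / (146.0 − 0.11877·26.2)
α = (17.81 − 8.28) / (146.0 − 3.112) = 9.535/142.9 = 0.06673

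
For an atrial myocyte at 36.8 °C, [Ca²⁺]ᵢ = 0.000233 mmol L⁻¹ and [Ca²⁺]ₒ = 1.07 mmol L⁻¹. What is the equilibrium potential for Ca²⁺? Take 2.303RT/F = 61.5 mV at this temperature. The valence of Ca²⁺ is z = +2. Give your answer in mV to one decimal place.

E = (61.5/z) · log₁₀([Ca²⁺]_out/[Ca²⁺]_in) with z = +2.
= (61.5/2) · log₁₀(1.07/0.000233) = 30.75 · log₁₀(4592)
= 30.75 · (3.6620) = 112.61 mV

112.6 mV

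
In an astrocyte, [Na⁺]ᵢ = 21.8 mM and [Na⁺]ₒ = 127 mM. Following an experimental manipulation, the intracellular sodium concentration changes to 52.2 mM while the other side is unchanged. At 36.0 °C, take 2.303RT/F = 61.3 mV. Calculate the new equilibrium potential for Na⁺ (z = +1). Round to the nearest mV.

24 mV

After the shift: [Na⁺]_out = 127, [Na⁺]_in = 52.2 mM.
E_new = (61.3/1)·log₁₀(127/52.2) = 61.30 · (0.3861) = 23.67 mV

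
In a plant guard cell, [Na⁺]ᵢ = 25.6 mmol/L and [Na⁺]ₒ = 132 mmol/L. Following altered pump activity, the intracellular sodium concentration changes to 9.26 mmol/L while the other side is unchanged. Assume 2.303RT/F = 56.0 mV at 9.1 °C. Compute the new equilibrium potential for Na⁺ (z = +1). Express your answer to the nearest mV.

After the shift: [Na⁺]_out = 132, [Na⁺]_in = 9.26 mmol/L.
E_new = (56.0/1)·log₁₀(132/9.26) = 56.00 · (1.1540) = 64.62 mV

65 mV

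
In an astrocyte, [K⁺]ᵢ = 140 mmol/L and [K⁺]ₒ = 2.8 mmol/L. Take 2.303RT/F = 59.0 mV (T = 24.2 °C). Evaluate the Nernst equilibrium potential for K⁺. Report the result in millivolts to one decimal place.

-100.2 mV

E = (59.0/z) · log₁₀([K⁺]_out/[K⁺]_in) with z = +1.
= (59.0/1) · log₁₀(2.8/140) = 59.00 · log₁₀(0.02)
= 59.00 · (-1.6990) = -100.24 mV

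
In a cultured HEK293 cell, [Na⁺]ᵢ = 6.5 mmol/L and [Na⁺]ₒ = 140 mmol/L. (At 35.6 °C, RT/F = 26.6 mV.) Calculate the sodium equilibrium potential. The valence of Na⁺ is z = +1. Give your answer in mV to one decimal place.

81.7 mV

E = (26.6/z) · ln([Na⁺]_out/[Na⁺]_in) with z = +1.
= (26.6/1) · ln(140/6.5) = 26.60 · ln(21.54)
= 26.60 · (3.0698) = 81.66 mV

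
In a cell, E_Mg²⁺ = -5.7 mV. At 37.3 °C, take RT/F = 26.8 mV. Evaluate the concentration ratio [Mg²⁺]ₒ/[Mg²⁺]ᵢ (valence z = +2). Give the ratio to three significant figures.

0.654

ln([out]/[in]) = E·z/(26.8) = -5.7 × 2 / 26.8 = -0.4254
[out]/[in] = e^(-0.4254) = 0.6535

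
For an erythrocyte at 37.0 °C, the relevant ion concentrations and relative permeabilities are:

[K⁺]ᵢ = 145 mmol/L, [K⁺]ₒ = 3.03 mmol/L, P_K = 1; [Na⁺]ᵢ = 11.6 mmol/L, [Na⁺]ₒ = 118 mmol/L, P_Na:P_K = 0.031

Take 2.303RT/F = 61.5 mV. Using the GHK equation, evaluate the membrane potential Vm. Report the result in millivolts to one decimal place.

-82.2 mV

Vm = 61.5 · log₁₀[(Σ P·[cation]ₒ + Σ P·[anion]ᵢ) / (Σ P·[cation]ᵢ + Σ P·[anion]ₒ)]
Numerator = 1×3.03 + 0.031×118 = 6.688
Denominator = 1×145 + 0.031×11.6 = 145.4
Vm = 61.5 · log₁₀(0.04601) = 61.5 × (-1.3371) = -82.23 mV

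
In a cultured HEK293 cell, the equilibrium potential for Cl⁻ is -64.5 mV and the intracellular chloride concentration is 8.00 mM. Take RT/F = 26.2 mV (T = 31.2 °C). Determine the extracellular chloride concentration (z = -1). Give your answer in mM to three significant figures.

Nernst: E = (26.2/-1) · ln([out]/[in]), so ln([out]/[in]) = -64.5 × -1 / 26.2 = 2.4618.
[out]/[in] = e^(2.4618) = 11.73.
[out] = 11.73 × 8.00 = 93.81 mM.

93.8 mM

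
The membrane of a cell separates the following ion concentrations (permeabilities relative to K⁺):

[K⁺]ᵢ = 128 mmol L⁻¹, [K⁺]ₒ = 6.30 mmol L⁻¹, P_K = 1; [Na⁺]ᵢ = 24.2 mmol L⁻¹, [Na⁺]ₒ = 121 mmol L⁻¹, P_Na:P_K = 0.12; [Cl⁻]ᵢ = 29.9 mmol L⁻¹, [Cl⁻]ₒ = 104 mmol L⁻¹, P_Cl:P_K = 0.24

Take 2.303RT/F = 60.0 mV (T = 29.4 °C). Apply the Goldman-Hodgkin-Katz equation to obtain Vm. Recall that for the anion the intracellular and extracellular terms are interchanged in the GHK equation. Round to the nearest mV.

Vm = 60.0 · log₁₀[(Σ P·[cation]ₒ + Σ P·[anion]ᵢ) / (Σ P·[cation]ᵢ + Σ P·[anion]ₒ)]
Numerator = 1×6.30 + 0.12×121 + 0.24×29.9 = 28
Denominator = 1×128 + 0.12×24.2 + 0.24×104 = 155.9
Vm = 60.0 · log₁₀(0.17962) = 60.0 × (-0.7456) = -44.74 mV

-45 mV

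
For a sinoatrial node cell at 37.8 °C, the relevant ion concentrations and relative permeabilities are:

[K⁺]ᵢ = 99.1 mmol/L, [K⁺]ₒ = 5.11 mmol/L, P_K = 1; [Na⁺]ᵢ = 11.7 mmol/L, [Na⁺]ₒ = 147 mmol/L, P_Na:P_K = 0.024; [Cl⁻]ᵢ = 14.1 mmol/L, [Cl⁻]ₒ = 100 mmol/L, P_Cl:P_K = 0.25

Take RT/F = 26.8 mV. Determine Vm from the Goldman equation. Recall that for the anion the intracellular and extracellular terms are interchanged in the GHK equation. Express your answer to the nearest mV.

Vm = 26.8 · ln[(Σ P·[cation]ₒ + Σ P·[anion]ᵢ) / (Σ P·[cation]ᵢ + Σ P·[anion]ₒ)]
Numerator = 1×5.11 + 0.024×147 + 0.25×14.1 = 12.16
Denominator = 1×99.1 + 0.024×11.7 + 0.25×100 = 124.4
Vm = 26.8 · ln(0.097788) = 26.8 × (-2.3249) = -62.31 mV

-62 mV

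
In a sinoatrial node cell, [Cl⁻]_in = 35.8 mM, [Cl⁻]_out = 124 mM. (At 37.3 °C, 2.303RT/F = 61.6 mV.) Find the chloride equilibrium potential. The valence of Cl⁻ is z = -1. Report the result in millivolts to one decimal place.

-33.2 mV

E = (61.6/z) · log₁₀([Cl⁻]_out/[Cl⁻]_in) with z = -1.
For an anion, dividing by z = -1 reverses the sign.
= (61.6/-1) · log₁₀(124/35.8) = -61.60 · log₁₀(3.464)
= -61.60 · (0.5395) = -33.24 mV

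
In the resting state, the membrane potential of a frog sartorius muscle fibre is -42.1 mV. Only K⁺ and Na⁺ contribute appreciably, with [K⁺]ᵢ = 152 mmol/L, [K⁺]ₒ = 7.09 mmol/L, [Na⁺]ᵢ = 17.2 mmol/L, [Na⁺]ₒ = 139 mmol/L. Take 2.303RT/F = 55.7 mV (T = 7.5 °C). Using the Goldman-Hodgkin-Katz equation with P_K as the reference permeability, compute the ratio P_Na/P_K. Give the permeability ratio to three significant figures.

Let α = P_Na/P_K. GHK: Vm = 55.7·log₁₀[(Kₒ + α·Naₒ)/(Kᵢ + α·Naᵢ)].
10^(Vm/55.7) = 10^(-42.1/55.7) = 0.17545
So 0.17545·(Kᵢ + α·Naᵢ) = Kₒ + α·Naₒ → α = (0.17545·152.0 − 7.09) / (139.0 − 0.17545·17.2)
α = (26.67 − 7.09) / (139.0 − 3.018) = 19.58/136 = 0.144

0.144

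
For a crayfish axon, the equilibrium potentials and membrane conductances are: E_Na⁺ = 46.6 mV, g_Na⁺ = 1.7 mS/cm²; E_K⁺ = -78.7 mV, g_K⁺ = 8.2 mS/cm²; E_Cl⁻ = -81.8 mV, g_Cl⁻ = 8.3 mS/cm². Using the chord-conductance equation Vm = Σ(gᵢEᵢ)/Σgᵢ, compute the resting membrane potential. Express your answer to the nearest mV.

-68 mV

Σ gᵢEᵢ = 1.7·(46.6) + 8.2·(-78.7) + 8.3·(-81.8) = -1245.06
Σ gᵢ = 1.7 + 8.2 + 8.3 = 18.2
Vm = -1245.06 / 18.2 = -68.41 mV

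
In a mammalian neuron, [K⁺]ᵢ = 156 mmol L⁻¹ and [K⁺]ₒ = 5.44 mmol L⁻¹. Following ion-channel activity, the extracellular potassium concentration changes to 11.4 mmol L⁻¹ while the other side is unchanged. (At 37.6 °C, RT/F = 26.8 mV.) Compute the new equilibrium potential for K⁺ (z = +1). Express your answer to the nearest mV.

-70 mV

After the shift: [K⁺]_out = 11.4, [K⁺]_in = 156 mmol L⁻¹.
E_new = (26.8/1)·ln(11.4/156) = 26.80 · (-2.6162) = -70.12 mV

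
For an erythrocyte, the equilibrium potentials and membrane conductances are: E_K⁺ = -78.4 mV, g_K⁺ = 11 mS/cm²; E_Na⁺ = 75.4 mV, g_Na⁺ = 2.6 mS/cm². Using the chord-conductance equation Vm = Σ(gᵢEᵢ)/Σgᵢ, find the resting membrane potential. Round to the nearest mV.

-49 mV

Σ gᵢEᵢ = 11·(-78.4) + 2.6·(75.4) = -666.36
Σ gᵢ = 11 + 2.6 = 13.6
Vm = -666.36 / 13.6 = -49.00 mV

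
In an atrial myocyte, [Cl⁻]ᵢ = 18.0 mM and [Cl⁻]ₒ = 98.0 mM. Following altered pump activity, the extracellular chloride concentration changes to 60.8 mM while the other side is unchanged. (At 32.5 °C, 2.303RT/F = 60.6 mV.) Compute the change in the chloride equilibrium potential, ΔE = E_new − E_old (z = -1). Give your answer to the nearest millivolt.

E_old = (60.6/-1)·log₁₀(98.0/18.0) = -44.60 mV
E_new = (60.6/-1)·log₁₀(60.8/18.0) = -32.04 mV
ΔE = -32.04 − (-44.60) = 12.56 mV

13 mV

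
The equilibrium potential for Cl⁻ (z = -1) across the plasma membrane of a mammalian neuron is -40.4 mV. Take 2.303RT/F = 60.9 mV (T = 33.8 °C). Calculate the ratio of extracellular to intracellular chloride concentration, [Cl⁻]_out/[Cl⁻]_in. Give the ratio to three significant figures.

4.61

log₁₀([out]/[in]) = E·z/(60.9) = -40.4 × -1 / 60.9 = 0.6634
[out]/[in] = 10^(0.6634) = 4.607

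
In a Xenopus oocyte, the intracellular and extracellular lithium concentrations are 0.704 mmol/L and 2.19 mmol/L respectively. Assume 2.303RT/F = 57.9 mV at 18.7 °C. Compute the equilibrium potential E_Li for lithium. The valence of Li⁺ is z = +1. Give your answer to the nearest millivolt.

29 mV

E = (57.9/z) · log₁₀([Li⁺]_out/[Li⁺]_in) with z = +1.
= (57.9/1) · log₁₀(2.19/0.704) = 57.90 · log₁₀(3.111)
= 57.90 · (0.4929) = 28.54 mV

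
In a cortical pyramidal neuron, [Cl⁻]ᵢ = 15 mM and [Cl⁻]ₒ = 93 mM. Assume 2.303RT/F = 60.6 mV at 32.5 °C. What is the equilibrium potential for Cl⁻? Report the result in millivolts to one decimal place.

E = (60.6/z) · log₁₀([Cl⁻]_out/[Cl⁻]_in) with z = -1.
For an anion, dividing by z = -1 reverses the sign.
= (60.6/-1) · log₁₀(93/15) = -60.60 · log₁₀(6.2)
= -60.60 · (0.7924) = -48.02 mV

-48.0 mV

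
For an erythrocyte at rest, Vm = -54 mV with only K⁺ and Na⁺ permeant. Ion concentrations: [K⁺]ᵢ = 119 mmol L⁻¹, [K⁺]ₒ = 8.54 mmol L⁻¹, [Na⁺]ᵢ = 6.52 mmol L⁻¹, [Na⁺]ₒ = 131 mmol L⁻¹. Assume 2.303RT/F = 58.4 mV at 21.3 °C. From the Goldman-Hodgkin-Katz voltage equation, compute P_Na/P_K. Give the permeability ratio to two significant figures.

Let α = P_Na/P_K. GHK: Vm = 58.4·log₁₀[(Kₒ + α·Naₒ)/(Kᵢ + α·Naᵢ)].
10^(Vm/58.4) = 10^(-54.0/58.4) = 0.11894
So 0.11894·(Kᵢ + α·Naᵢ) = Kₒ + α·Naₒ → α = (0.11894·119.0 − 8.54) / (131.0 − 0.11894·6.52)
α = (14.15 − 8.54) / (131.0 − 0.7755) = 5.614/130.2 = 0.04311

0.043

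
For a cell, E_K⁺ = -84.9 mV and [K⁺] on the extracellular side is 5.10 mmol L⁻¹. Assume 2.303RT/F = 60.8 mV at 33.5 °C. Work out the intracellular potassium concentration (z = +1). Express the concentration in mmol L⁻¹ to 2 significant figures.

130 mmol L⁻¹

Nernst: E = (60.8/1) · log₁₀([out]/[in]), so log₁₀([out]/[in]) = -84.9 × 1 / 60.8 = -1.3964.
[out]/[in] = 10^(-1.3964) = 0.04014.
[in] = 5.10 / 0.04014 = 127 mmol L⁻¹.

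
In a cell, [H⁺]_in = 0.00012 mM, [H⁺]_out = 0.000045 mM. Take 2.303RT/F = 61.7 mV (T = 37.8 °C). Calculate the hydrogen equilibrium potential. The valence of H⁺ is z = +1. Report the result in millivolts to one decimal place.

E = (61.7/z) · log₁₀([H⁺]_out/[H⁺]_in) with z = +1.
= (61.7/1) · log₁₀(0.000045/0.00012) = 61.70 · log₁₀(0.375)
= 61.70 · (-0.4260) = -26.28 mV

-26.3 mV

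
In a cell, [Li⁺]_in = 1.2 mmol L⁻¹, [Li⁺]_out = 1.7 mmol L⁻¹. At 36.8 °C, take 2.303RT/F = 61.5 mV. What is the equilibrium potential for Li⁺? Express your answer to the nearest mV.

9 mV

E = (61.5/z) · log₁₀([Li⁺]_out/[Li⁺]_in) with z = +1.
= (61.5/1) · log₁₀(1.7/1.2) = 61.50 · log₁₀(1.417)
= 61.50 · (0.1513) = 9.30 mV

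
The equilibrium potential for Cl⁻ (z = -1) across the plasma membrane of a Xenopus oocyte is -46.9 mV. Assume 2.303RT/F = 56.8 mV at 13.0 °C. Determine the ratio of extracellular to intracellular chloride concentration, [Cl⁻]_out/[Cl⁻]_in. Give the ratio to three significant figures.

6.69

log₁₀([out]/[in]) = E·z/(56.8) = -46.9 × -1 / 56.8 = 0.8257
[out]/[in] = 10^(0.8257) = 6.694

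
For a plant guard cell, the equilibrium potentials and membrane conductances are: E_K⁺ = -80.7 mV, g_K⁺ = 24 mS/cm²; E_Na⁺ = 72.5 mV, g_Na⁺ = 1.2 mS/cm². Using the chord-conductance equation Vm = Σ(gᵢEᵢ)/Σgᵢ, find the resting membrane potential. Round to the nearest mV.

Σ gᵢEᵢ = 24·(-80.7) + 1.2·(72.5) = -1849.80
Σ gᵢ = 24 + 1.2 = 25.2
Vm = -1849.80 / 25.2 = -73.40 mV

-73 mV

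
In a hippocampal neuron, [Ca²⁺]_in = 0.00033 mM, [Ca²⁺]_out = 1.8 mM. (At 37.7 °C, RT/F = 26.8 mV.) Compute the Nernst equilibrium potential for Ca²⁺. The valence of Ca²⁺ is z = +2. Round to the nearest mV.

115 mV

E = (26.8/z) · ln([Ca²⁺]_out/[Ca²⁺]_in) with z = +2.
= (26.8/2) · ln(1.8/0.00033) = 13.40 · ln(5455)
= 13.40 · (8.6042) = 115.30 mV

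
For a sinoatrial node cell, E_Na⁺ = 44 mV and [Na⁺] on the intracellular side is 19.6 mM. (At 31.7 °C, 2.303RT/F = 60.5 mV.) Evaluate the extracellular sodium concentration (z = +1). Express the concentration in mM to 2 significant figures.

100 mM

Nernst: E = (60.5/1) · log₁₀([out]/[in]), so log₁₀([out]/[in]) = 44.0 × 1 / 60.5 = 0.7273.
[out]/[in] = 10^(0.7273) = 5.337.
[out] = 5.337 × 19.6 = 104.6 mM.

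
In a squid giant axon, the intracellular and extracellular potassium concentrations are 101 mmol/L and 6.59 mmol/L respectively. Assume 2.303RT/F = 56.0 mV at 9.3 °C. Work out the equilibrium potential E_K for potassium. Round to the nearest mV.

-66 mV

E = (56.0/z) · log₁₀([K⁺]_out/[K⁺]_in) with z = +1.
= (56.0/1) · log₁₀(6.59/101) = 56.00 · log₁₀(0.06525)
= 56.00 · (-1.1854) = -66.38 mV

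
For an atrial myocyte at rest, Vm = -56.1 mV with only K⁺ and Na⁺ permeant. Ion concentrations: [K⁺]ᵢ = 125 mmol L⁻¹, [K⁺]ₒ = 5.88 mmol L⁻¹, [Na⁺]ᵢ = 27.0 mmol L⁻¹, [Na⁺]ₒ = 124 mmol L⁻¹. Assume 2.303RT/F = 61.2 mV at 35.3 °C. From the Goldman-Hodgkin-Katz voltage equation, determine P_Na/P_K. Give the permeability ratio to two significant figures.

0.077

Let α = P_Na/P_K. GHK: Vm = 61.2·log₁₀[(Kₒ + α·Naₒ)/(Kᵢ + α·Naᵢ)].
10^(Vm/61.2) = 10^(-56.1/61.2) = 0.12115
So 0.12115·(Kᵢ + α·Naᵢ) = Kₒ + α·Naₒ → α = (0.12115·125.0 − 5.88) / (124.0 − 0.12115·27.0)
α = (15.14 − 5.88) / (124.0 − 3.271) = 9.264/120.7 = 0.07673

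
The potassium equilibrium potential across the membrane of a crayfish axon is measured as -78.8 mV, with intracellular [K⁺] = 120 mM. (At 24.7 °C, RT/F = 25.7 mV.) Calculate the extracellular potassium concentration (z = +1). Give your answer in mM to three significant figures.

Nernst: E = (25.7/1) · ln([out]/[in]), so ln([out]/[in]) = -78.8 × 1 / 25.7 = -3.0661.
[out]/[in] = e^(-3.0661) = 0.0466.
[out] = 0.0466 × 120 = 5.592 mM.

5.59 mM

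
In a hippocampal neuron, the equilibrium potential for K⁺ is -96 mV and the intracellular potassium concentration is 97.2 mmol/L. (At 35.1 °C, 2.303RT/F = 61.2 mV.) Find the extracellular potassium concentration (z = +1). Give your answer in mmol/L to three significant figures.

2.62 mmol/L

Nernst: E = (61.2/1) · log₁₀([out]/[in]), so log₁₀([out]/[in]) = -96.0 × 1 / 61.2 = -1.5686.
[out]/[in] = 10^(-1.5686) = 0.027.
[out] = 0.027 × 97.2 = 2.624 mmol/L.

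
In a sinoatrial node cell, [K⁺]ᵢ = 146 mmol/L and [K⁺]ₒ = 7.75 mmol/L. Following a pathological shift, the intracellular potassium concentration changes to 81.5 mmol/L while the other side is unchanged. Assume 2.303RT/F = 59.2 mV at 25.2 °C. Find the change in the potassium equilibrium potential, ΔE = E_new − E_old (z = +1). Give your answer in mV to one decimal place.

E_old = (59.2/1)·log₁₀(7.75/146) = -75.48 mV
E_new = (59.2/1)·log₁₀(7.75/81.5) = -60.49 mV
ΔE = -60.49 − (-75.48) = 14.99 mV

15.0 mV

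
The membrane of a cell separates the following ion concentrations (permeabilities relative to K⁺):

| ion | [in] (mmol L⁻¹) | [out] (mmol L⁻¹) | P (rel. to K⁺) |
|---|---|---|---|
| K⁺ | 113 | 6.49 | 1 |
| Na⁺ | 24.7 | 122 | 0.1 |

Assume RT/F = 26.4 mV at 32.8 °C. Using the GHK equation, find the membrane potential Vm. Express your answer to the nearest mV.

Vm = 26.4 · ln[(Σ P·[cation]ₒ + Σ P·[anion]ᵢ) / (Σ P·[cation]ᵢ + Σ P·[anion]ₒ)]
Numerator = 1×6.49 + 0.1×122 = 18.69
Denominator = 1×113 + 0.1×24.7 = 115.5
Vm = 26.4 · ln(0.16186) = 26.4 × (-1.8210) = -48.07 mV

-48 mV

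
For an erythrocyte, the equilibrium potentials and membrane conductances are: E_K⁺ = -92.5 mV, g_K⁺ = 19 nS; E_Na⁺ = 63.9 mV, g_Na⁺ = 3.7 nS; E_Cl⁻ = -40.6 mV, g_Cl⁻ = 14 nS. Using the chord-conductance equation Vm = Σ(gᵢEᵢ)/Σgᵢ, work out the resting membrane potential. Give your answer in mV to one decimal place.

Σ gᵢEᵢ = 19·(-92.5) + 3.7·(63.9) + 14·(-40.6) = -2089.47
Σ gᵢ = 19 + 3.7 + 14 = 36.7
Vm = -2089.47 / 36.7 = -56.93 mV

-56.9 mV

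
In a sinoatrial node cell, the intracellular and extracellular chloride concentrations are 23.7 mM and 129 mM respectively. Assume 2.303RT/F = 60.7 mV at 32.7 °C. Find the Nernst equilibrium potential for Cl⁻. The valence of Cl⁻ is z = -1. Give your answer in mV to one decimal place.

-44.7 mV

E = (60.7/z) · log₁₀([Cl⁻]_out/[Cl⁻]_in) with z = -1.
For an anion, dividing by z = -1 reverses the sign.
= (60.7/-1) · log₁₀(129/23.7) = -60.70 · log₁₀(5.443)
= -60.70 · (0.7358) = -44.67 mV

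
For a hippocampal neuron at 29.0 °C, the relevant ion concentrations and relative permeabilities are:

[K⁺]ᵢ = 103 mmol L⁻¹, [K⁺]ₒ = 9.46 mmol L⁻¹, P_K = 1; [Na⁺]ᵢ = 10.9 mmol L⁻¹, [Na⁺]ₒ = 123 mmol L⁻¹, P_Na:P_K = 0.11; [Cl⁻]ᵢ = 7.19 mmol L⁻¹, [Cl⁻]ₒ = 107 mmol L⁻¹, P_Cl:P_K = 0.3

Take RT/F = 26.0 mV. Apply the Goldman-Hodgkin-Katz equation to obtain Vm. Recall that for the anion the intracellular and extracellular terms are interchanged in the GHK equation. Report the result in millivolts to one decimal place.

-43.9 mV

Vm = 26.0 · ln[(Σ P·[cation]ₒ + Σ P·[anion]ᵢ) / (Σ P·[cation]ᵢ + Σ P·[anion]ₒ)]
Numerator = 1×9.46 + 0.11×123 + 0.3×7.19 = 25.15
Denominator = 1×103 + 0.11×10.9 + 0.3×107 = 136.3
Vm = 26.0 · ln(0.1845) = 26.0 × (-1.6901) = -43.94 mV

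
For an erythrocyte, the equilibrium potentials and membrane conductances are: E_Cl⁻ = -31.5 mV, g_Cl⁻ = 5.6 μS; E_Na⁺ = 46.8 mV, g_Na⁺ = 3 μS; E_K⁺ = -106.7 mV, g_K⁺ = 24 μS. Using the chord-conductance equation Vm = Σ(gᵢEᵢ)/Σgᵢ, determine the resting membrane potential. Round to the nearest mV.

Σ gᵢEᵢ = 5.6·(-31.5) + 3·(46.8) + 24·(-106.7) = -2596.80
Σ gᵢ = 5.6 + 3 + 24 = 32.6
Vm = -2596.80 / 32.6 = -79.66 mV

-80 mV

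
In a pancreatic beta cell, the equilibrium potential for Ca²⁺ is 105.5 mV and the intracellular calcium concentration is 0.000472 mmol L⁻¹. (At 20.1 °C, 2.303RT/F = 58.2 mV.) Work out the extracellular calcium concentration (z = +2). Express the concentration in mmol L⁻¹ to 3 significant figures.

Nernst: E = (58.2/2) · log₁₀([out]/[in]), so log₁₀([out]/[in]) = 105.5 × 2 / 58.2 = 3.6254.
[out]/[in] = 10^(3.6254) = 4221.
[out] = 4221 × 0.000472 = 1.992 mmol L⁻¹.

1.99 mmol L⁻¹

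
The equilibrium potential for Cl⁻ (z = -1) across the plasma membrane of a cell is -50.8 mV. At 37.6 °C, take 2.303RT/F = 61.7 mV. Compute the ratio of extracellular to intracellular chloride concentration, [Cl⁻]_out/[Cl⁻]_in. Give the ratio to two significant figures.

log₁₀([out]/[in]) = E·z/(61.7) = -50.8 × -1 / 61.7 = 0.8233
[out]/[in] = 10^(0.8233) = 6.658

6.7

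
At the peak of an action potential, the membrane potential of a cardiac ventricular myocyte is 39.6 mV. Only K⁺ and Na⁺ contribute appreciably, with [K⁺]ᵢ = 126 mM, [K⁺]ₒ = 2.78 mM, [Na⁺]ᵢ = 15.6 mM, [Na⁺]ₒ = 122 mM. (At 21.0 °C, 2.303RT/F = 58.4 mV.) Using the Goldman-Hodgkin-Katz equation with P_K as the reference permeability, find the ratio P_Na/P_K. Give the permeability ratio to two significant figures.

13

Let α = P_Na/P_K. GHK: Vm = 58.4·log₁₀[(Kₒ + α·Naₒ)/(Kᵢ + α·Naᵢ)].
10^(Vm/58.4) = 10^(39.6/58.4) = 4.7652
So 4.7652·(Kᵢ + α·Naᵢ) = Kₒ + α·Naₒ → α = (4.7652·126.0 − 2.78) / (122.0 − 4.7652·15.6)
α = (600.4 − 2.78) / (122.0 − 74.34) = 597.6/47.66 = 12.54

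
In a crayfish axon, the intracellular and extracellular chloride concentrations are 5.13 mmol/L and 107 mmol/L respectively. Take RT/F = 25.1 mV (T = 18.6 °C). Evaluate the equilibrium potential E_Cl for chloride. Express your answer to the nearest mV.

E = (25.1/z) · ln([Cl⁻]_out/[Cl⁻]_in) with z = -1.
For an anion, dividing by z = -1 reverses the sign.
= (25.1/-1) · ln(107/5.13) = -25.10 · ln(20.86)
= -25.10 · (3.0377) = -76.25 mV

-76 mV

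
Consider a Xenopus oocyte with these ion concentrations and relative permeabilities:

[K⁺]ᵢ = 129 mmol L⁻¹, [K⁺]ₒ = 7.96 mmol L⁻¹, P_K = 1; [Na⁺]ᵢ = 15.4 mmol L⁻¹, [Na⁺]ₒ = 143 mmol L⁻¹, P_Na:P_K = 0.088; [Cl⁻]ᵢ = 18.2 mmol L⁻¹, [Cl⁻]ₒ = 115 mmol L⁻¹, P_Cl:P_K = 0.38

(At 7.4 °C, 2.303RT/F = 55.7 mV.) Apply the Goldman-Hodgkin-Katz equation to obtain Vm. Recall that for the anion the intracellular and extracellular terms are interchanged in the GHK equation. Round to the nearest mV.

Vm = 55.7 · log₁₀[(Σ P·[cation]ₒ + Σ P·[anion]ᵢ) / (Σ P·[cation]ᵢ + Σ P·[anion]ₒ)]
Numerator = 1×7.96 + 0.088×143 + 0.38×18.2 = 27.46
Denominator = 1×129 + 0.088×15.4 + 0.38×115 = 174.1
Vm = 55.7 · log₁₀(0.15777) = 55.7 × (-0.8020) = -44.67 mV

-45 mV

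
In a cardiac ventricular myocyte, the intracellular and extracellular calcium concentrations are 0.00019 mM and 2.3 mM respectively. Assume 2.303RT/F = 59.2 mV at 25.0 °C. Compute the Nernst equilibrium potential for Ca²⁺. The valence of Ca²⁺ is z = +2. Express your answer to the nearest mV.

E = (59.2/z) · log₁₀([Ca²⁺]_out/[Ca²⁺]_in) with z = +2.
= (59.2/2) · log₁₀(2.3/0.00019) = 29.60 · log₁₀(1.211e+04)
= 29.60 · (4.0830) = 120.86 mV

121 mV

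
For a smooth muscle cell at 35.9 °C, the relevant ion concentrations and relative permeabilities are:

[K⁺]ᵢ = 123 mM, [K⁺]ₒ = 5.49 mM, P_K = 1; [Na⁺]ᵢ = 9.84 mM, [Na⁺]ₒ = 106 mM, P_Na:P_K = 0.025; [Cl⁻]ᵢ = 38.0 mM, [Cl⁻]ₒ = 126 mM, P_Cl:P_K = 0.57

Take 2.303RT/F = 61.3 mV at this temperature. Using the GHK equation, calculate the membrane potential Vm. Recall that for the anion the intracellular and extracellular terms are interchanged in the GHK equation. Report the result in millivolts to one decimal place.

-50.0 mV

Vm = 61.3 · log₁₀[(Σ P·[cation]ₒ + Σ P·[anion]ᵢ) / (Σ P·[cation]ᵢ + Σ P·[anion]ₒ)]
Numerator = 1×5.49 + 0.025×106 + 0.57×38.0 = 29.8
Denominator = 1×123 + 0.025×9.84 + 0.57×126 = 195.1
Vm = 61.3 · log₁₀(0.15277) = 61.3 × (-0.8160) = -50.02 mV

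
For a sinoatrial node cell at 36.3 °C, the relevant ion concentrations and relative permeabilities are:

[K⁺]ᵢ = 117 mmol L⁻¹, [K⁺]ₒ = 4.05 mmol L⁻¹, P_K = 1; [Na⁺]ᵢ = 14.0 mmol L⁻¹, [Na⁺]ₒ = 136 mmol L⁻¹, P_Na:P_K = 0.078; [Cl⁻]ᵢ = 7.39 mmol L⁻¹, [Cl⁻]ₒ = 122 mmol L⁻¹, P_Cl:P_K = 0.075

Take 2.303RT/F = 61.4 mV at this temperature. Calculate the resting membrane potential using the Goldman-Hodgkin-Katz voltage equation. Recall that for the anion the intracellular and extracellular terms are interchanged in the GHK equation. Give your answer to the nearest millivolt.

-57 mV

Vm = 61.4 · log₁₀[(Σ P·[cation]ₒ + Σ P·[anion]ᵢ) / (Σ P·[cation]ᵢ + Σ P·[anion]ₒ)]
Numerator = 1×4.05 + 0.078×136 + 0.075×7.39 = 15.21
Denominator = 1×117 + 0.078×14.0 + 0.075×122 = 127.2
Vm = 61.4 · log₁₀(0.11955) = 61.4 × (-0.9224) = -56.64 mV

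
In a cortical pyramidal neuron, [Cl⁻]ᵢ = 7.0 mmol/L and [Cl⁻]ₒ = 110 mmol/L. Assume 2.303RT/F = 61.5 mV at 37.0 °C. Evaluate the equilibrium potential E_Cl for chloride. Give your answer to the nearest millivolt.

E = (61.5/z) · log₁₀([Cl⁻]_out/[Cl⁻]_in) with z = -1.
For an anion, dividing by z = -1 reverses the sign.
= (61.5/-1) · log₁₀(110/7.0) = -61.50 · log₁₀(15.71)
= -61.50 · (1.1963) = -73.57 mV

-74 mV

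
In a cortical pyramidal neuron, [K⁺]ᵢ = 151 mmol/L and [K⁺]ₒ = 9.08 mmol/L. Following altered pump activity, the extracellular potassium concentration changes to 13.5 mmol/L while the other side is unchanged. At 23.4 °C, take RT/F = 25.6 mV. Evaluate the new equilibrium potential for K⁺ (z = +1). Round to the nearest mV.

-62 mV

After the shift: [K⁺]_out = 13.5, [K⁺]_in = 151 mmol/L.
E_new = (25.6/1)·ln(13.5/151) = 25.60 · (-2.4146) = -61.81 mV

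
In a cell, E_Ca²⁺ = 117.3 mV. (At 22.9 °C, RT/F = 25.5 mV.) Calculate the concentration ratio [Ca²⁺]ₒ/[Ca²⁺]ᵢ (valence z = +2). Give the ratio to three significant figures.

ln([out]/[in]) = E·z/(25.5) = 117.3 × 2 / 25.5 = 9.2000
[out]/[in] = e^(9.2000) = 9897

9900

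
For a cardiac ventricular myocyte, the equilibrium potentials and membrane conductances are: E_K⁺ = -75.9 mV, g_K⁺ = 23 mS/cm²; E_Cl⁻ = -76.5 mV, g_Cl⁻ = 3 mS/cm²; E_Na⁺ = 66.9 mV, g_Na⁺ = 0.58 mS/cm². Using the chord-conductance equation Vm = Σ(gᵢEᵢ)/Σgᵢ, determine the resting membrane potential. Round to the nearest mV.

Σ gᵢEᵢ = 23·(-75.9) + 3·(-76.5) + 0.58·(66.9) = -1936.40
Σ gᵢ = 23 + 3 + 0.58 = 26.58
Vm = -1936.40 / 26.58 = -72.85 mV

-73 mV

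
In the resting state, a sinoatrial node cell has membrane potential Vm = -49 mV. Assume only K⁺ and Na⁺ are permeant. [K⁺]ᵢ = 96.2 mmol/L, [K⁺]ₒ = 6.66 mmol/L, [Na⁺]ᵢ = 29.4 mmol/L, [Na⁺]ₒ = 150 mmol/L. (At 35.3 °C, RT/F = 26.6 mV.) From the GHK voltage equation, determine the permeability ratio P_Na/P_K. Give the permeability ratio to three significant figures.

0.0591

Let α = P_Na/P_K. GHK: Vm = 26.6·ln[(Kₒ + α·Naₒ)/(Kᵢ + α·Naᵢ)].
e^(Vm/26.6) = e^(-49.0/26.6) = 0.15848
So 0.15848·(Kᵢ + α·Naᵢ) = Kₒ + α·Naₒ → α = (0.15848·96.2 − 6.66) / (150.0 − 0.15848·29.4)
α = (15.25 − 6.66) / (150.0 − 4.659) = 8.586/145.3 = 0.05908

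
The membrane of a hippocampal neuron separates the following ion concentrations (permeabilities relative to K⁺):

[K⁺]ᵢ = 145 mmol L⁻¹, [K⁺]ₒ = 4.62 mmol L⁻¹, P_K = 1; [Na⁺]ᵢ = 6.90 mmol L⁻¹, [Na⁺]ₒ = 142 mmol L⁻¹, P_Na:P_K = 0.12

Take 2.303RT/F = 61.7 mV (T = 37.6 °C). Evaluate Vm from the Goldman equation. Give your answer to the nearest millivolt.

Vm = 61.7 · log₁₀[(Σ P·[cation]ₒ + Σ P·[anion]ᵢ) / (Σ P·[cation]ᵢ + Σ P·[anion]ₒ)]
Numerator = 1×4.62 + 0.12×142 = 21.66
Denominator = 1×145 + 0.12×6.90 = 145.8
Vm = 61.7 · log₁₀(0.14853) = 61.7 × (-0.8282) = -51.10 mV

-51 mV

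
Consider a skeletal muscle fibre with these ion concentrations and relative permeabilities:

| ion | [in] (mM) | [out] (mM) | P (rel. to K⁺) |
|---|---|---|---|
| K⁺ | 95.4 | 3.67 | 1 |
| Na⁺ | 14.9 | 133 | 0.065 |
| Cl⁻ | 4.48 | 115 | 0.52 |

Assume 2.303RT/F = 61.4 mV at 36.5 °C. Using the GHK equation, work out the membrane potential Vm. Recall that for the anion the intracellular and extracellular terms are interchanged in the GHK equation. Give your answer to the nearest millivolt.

-63 mV

Vm = 61.4 · log₁₀[(Σ P·[cation]ₒ + Σ P·[anion]ᵢ) / (Σ P·[cation]ᵢ + Σ P·[anion]ₒ)]
Numerator = 1×3.67 + 0.065×133 + 0.52×4.48 = 14.64
Denominator = 1×95.4 + 0.065×14.9 + 0.52×115 = 156.2
Vm = 61.4 · log₁₀(0.093774) = 61.4 × (-1.0279) = -63.11 mV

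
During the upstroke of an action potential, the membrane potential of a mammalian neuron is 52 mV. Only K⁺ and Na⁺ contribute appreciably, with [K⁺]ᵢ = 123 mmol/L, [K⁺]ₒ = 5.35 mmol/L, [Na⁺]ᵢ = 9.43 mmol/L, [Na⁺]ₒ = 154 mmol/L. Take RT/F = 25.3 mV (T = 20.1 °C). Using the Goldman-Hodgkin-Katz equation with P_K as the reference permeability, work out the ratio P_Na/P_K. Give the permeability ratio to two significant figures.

Let α = P_Na/P_K. GHK: Vm = 25.3·ln[(Kₒ + α·Naₒ)/(Kᵢ + α·Naᵢ)].
e^(Vm/25.3) = e^(52.0/25.3) = 7.8095
So 7.8095·(Kᵢ + α·Naᵢ) = Kₒ + α·Naₒ → α = (7.8095·123.0 − 5.35) / (154.0 − 7.8095·9.43)
α = (960.6 − 5.35) / (154.0 − 73.64) = 955.2/80.36 = 11.89

12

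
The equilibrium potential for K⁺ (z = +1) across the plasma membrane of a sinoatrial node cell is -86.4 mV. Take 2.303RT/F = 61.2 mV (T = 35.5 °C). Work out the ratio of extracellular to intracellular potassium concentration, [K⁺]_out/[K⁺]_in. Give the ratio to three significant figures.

0.0387

log₁₀([out]/[in]) = E·z/(61.2) = -86.4 × 1 / 61.2 = -1.4118
[out]/[in] = 10^(-1.4118) = 0.03875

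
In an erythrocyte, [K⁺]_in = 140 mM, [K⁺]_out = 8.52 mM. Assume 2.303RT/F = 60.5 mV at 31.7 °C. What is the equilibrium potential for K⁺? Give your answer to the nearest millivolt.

-74 mV

E = (60.5/z) · log₁₀([K⁺]_out/[K⁺]_in) with z = +1.
= (60.5/1) · log₁₀(8.52/140) = 60.50 · log₁₀(0.06086)
= 60.50 · (-1.2157) = -73.55 mV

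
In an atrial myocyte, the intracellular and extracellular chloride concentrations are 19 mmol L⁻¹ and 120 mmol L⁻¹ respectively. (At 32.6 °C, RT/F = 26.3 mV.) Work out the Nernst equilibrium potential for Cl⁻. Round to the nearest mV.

-48 mV

E = (26.3/z) · ln([Cl⁻]_out/[Cl⁻]_in) with z = -1.
For an anion, dividing by z = -1 reverses the sign.
= (26.3/-1) · ln(120/19) = -26.30 · ln(6.316)
= -26.30 · (1.8431) = -48.47 mV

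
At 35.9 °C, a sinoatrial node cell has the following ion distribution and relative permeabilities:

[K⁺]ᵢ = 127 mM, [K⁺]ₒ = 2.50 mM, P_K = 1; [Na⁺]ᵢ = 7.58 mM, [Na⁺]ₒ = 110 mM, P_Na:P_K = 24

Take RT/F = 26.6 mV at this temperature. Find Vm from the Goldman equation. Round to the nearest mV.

57 mV

Vm = 26.6 · ln[(Σ P·[cation]ₒ + Σ P·[anion]ᵢ) / (Σ P·[cation]ᵢ + Σ P·[anion]ₒ)]
Numerator = 1×2.50 + 24×110 = 2642
Denominator = 1×127 + 24×7.58 = 308.9
Vm = 26.6 · ln(8.554) = 26.6 × (2.1464) = 57.09 mV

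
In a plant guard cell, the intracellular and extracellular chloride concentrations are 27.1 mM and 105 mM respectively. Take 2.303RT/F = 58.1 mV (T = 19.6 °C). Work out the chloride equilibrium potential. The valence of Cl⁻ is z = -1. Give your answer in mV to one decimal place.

-34.2 mV

E = (58.1/z) · log₁₀([Cl⁻]_out/[Cl⁻]_in) with z = -1.
For an anion, dividing by z = -1 reverses the sign.
= (58.1/-1) · log₁₀(105/27.1) = -58.10 · log₁₀(3.875)
= -58.10 · (0.5882) = -34.18 mV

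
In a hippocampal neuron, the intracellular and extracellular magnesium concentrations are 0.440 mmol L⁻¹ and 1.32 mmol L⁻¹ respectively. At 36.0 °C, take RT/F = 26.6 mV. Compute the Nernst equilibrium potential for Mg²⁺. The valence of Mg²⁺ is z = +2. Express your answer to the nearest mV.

15 mV

E = (26.6/z) · ln([Mg²⁺]_out/[Mg²⁺]_in) with z = +2.
= (26.6/2) · ln(1.32/0.440) = 13.30 · ln(3)
= 13.30 · (1.0986) = 14.61 mV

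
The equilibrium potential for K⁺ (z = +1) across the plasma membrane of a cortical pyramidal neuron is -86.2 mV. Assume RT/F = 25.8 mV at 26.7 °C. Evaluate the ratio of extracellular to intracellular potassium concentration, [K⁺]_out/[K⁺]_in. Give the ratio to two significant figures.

0.035

ln([out]/[in]) = E·z/(25.8) = -86.2 × 1 / 25.8 = -3.3411
[out]/[in] = e^(-3.3411) = 0.0354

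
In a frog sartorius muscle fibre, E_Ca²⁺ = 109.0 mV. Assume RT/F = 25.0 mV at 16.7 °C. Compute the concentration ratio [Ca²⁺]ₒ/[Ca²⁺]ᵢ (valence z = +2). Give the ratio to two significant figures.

6100

ln([out]/[in]) = E·z/(25.0) = 109.0 × 2 / 25.0 = 8.7200
[out]/[in] = e^(8.7200) = 6124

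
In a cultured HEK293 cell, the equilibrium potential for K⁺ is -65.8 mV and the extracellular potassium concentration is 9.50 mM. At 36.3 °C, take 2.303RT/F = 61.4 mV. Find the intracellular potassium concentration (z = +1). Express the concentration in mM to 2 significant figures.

Nernst: E = (61.4/1) · log₁₀([out]/[in]), so log₁₀([out]/[in]) = -65.8 × 1 / 61.4 = -1.0717.
[out]/[in] = 10^(-1.0717) = 0.08479.
[in] = 9.50 / 0.08479 = 112 mM.

110 mM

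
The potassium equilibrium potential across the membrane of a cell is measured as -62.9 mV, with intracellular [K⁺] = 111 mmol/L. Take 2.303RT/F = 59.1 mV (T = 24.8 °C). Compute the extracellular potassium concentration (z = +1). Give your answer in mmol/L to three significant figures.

Nernst: E = (59.1/1) · log₁₀([out]/[in]), so log₁₀([out]/[in]) = -62.9 × 1 / 59.1 = -1.0643.
[out]/[in] = 10^(-1.0643) = 0.08624.
[out] = 0.08624 × 111 = 9.572 mmol/L.

9.57 mmol/L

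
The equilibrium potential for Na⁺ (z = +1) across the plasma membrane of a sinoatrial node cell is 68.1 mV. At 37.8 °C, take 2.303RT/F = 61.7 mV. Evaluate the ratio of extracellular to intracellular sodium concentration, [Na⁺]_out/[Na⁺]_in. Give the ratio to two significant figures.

log₁₀([out]/[in]) = E·z/(61.7) = 68.1 × 1 / 61.7 = 1.1037
[out]/[in] = 10^(1.1037) = 12.7

13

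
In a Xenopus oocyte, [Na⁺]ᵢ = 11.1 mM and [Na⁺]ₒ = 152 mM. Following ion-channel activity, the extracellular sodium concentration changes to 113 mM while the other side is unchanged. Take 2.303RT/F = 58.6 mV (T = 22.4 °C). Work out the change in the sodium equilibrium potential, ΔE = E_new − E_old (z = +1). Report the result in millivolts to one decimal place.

E_old = (58.6/1)·log₁₀(152/11.1) = 66.60 mV
E_new = (58.6/1)·log₁₀(113/11.1) = 59.05 mV
ΔE = 59.05 − (66.60) = -7.55 mV

-7.5 mV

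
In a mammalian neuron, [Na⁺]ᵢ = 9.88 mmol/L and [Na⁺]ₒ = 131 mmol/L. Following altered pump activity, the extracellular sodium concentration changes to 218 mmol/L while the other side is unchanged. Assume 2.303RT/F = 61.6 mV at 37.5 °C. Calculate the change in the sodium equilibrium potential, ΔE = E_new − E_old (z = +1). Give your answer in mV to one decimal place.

E_old = (61.6/1)·log₁₀(131/9.88) = 69.15 mV
E_new = (61.6/1)·log₁₀(218/9.88) = 82.77 mV
ΔE = 82.77 − (69.15) = 13.63 mV

13.6 mV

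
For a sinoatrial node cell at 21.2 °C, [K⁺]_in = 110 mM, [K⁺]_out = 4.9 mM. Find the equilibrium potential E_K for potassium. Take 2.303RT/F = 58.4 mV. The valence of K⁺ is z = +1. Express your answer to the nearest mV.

-79 mV

E = (58.4/z) · log₁₀([K⁺]_out/[K⁺]_in) with z = +1.
= (58.4/1) · log₁₀(4.9/110) = 58.40 · log₁₀(0.04455)
= 58.40 · (-1.3512) = -78.91 mV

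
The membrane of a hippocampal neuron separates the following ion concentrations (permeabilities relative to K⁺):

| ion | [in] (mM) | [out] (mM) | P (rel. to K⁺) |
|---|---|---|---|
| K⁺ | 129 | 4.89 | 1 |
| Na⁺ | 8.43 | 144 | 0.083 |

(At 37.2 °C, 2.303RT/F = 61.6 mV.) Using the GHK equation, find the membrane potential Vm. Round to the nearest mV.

-55 mV

Vm = 61.6 · log₁₀[(Σ P·[cation]ₒ + Σ P·[anion]ᵢ) / (Σ P·[cation]ᵢ + Σ P·[anion]ₒ)]
Numerator = 1×4.89 + 0.083×144 = 16.84
Denominator = 1×129 + 0.083×8.43 = 129.7
Vm = 61.6 · log₁₀(0.12985) = 61.6 × (-0.8865) = -54.61 mV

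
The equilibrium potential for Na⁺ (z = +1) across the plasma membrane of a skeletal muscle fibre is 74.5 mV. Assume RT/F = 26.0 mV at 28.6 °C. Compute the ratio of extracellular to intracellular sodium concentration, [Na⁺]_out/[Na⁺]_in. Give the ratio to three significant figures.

17.6

ln([out]/[in]) = E·z/(26.0) = 74.5 × 1 / 26.0 = 2.8654
[out]/[in] = e^(2.8654) = 17.56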